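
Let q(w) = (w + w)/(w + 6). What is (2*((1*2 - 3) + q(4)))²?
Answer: 4/25 ≈ 0.16000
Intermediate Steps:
q(w) = 2*w/(6 + w) (q(w) = (2*w)/(6 + w) = 2*w/(6 + w))
(2*((1*2 - 3) + q(4)))² = (2*((1*2 - 3) + 2*4/(6 + 4)))² = (2*((2 - 3) + 2*4/10))² = (2*(-1 + 2*4*(⅒)))² = (2*(-1 + ⅘))² = (2*(-⅕))² = (-⅖)² = 4/25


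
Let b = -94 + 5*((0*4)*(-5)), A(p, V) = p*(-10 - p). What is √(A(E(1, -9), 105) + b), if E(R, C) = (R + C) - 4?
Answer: I*√118 ≈ 10.863*I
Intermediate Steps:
E(R, C) = -4 + C + R (E(R, C) = (C + R) - 4 = -4 + C + R)
b = -94 (b = -94 + 5*(0*(-5)) = -94 + 5*0 = -94 + 0 = -94)
√(A(E(1, -9), 105) + b) = √(-(-4 - 9 + 1)*(10 + (-4 - 9 + 1)) - 94) = √(-1*(-12)*(10 - 12) - 94) = √(-1*(-12)*(-2) - 94) = √(-24 - 94) = √(-118) = I*√118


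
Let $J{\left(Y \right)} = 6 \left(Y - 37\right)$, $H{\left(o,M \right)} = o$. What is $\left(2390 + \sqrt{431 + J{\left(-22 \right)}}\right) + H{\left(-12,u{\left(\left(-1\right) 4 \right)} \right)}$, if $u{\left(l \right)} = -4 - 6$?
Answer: $2378 + \sqrt{77} \approx 2386.8$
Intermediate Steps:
$u{\left(l \right)} = -10$ ($u{\left(l \right)} = -4 - 6 = -10$)
$J{\left(Y \right)} = -222 + 6 Y$ ($J{\left(Y \right)} = 6 \left(-37 + Y\right) = -222 + 6 Y$)
$\left(2390 + \sqrt{431 + J{\left(-22 \right)}}\right) + H{\left(-12,u{\left(\left(-1\right) 4 \right)} \right)} = \left(2390 + \sqrt{431 + \left(-222 + 6 \left(-22\right)\right)}\right) - 12 = \left(2390 + \sqrt{431 - 354}\right) - 12 = \left(2390 + \sqrt{77}\right) - 12 = 2378 + \sqrt{77}$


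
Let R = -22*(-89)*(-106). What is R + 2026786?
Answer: 1819238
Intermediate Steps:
R = -207548 (R = 1958*(-106) = -207548)
R + 2026786 = -207548 + 2026786 = 1819238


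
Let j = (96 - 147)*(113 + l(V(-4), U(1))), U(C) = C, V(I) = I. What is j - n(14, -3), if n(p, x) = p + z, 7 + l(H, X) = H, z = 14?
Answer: -5230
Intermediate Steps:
l(H, X) = -7 + H
n(p, x) = 14 + p (n(p, x) = p + 14 = 14 + p)
j = -5202 (j = (96 - 147)*(113 + (-7 - 4)) = -51*(113 - 11) = -51*102 = -5202)
j - n(14, -3) = -5202 - (14 + 14) = -5202 - 1*28 = -5202 - 28 = -5230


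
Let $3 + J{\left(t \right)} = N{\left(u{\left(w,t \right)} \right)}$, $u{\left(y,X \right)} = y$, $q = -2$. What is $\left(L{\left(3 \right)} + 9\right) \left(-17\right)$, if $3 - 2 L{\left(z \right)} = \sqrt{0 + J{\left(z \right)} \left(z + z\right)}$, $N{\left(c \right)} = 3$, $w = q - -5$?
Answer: $- \frac{357}{2} \approx -178.5$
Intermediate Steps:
$w = 3$ ($w = -2 - -5 = -2 + 5 = 3$)
$J{\left(t \right)} = 0$ ($J{\left(t \right)} = -3 + 3 = 0$)
$L{\left(z \right)} = \frac{3}{2}$ ($L{\left(z \right)} = \frac{3}{2} - \frac{\sqrt{0 + 0 \left(z + z\right)}}{2} = \frac{3}{2} - \frac{\sqrt{0 + 0 \cdot 2 z}}{2} = \frac{3}{2} - \frac{\sqrt{0 + 0}}{2} = \frac{3}{2} - \frac{\sqrt{0}}{2} = \frac{3}{2} - 0 = \frac{3}{2} + 0 = \frac{3}{2}$)
$\left(L{\left(3 \right)} + 9\right) \left(-17\right) = \left(\frac{3}{2} + 9\right) \left(-17\right) = \frac{21}{2} \left(-17\right) = - \frac{357}{2}$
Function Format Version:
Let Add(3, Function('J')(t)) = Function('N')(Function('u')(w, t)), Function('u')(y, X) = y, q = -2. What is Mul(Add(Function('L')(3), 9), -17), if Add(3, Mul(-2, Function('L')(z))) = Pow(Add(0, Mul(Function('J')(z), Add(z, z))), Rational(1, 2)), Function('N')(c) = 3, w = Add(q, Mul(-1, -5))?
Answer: Rational(-357, 2) ≈ -178.50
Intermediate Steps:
w = 3 (w = Add(-2, Mul(-1, -5)) = Add(-2, 5) = 3)
Function('J')(t) = 0 (Function('J')(t) = Add(-3, 3) = 0)
Function('L')(z) = Rational(3, 2) (Function('L')(z) = Add(Rational(3, 2), Mul(Rational(-1, 2), Pow(Add(0, Mul(0, Add(z, z))), Rational(1, 2)))) = Add(Rational(3, 2), Mul(Rational(-1, 2), Pow(Add(0, Mul(0, Mul(2, z))), Rational(1, 2)))) = Add(Rational(3, 2), Mul(Rational(-1, 2), Pow(Add(0, 0), Rational(1, 2)))) = Add(Rational(3, 2), Mul(Rational(-1, 2), Pow(0, Rational(1, 2)))) = Add(Rational(3, 2), Mul(Rational(-1, 2), 0)) = Add(Rational(3, 2), 0) = Rational(3, 2))
Mul(Add(Function('L')(3), 9), -17) = Mul(Add(Rational(3, 2), 9), -17) = Mul(Rational(21, 2), -17) = Rational(-357, 2)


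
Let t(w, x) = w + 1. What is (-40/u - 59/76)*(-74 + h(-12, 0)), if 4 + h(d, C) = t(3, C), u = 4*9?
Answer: 47767/342 ≈ 139.67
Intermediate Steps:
u = 36
t(w, x) = 1 + w
h(d, C) = 0 (h(d, C) = -4 + (1 + 3) = -4 + 4 = 0)
(-40/u - 59/76)*(-74 + h(-12, 0)) = (-40/36 - 59/76)*(-74 + 0) = (-40*1/36 - 59*1/76)*(-74) = (-10/9 - 59/76)*(-74) = -1291/684*(-74) = 47767/342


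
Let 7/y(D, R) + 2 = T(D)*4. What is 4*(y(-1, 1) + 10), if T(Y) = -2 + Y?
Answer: 38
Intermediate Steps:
y(D, R) = 7/(-10 + 4*D) (y(D, R) = 7/(-2 + (-2 + D)*4) = 7/(-2 + (-8 + 4*D)) = 7/(-10 + 4*D))
4*(y(-1, 1) + 10) = 4*(7/(2*(-5 + 2*(-1))) + 10) = 4*(7/(2*(-5 - 2)) + 10) = 4*((7/2)/(-7) + 10) = 4*((7/2)*(-⅐) + 10) = 4*(-½ + 10) = 4*(19/2) = 38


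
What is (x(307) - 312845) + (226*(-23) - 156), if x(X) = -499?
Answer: -318698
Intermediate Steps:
(x(307) - 312845) + (226*(-23) - 156) = (-499 - 312845) + (226*(-23) - 156) = -313344 + (-5198 - 156) = -313344 - 5354 = -318698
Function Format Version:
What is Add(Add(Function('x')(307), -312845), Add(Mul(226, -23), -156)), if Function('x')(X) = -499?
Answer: -318698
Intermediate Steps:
Add(Add(Function('x')(307), -312845), Add(Mul(226, -23), -156)) = Add(Add(-499, -312845), Add(Mul(226, -23), -156)) = Add(-313344, Add(-5198, -156)) = Add(-313344, -5354) = -318698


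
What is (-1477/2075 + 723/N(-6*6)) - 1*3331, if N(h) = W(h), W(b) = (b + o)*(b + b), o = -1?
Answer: -6138512101/1842600 ≈ -3331.4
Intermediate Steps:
W(b) = 2*b*(-1 + b) (W(b) = (b - 1)*(b + b) = (-1 + b)*(2*b) = 2*b*(-1 + b))
N(h) = 2*h*(-1 + h)
(-1477/2075 + 723/N(-6*6)) - 1*3331 = (-1477/2075 + 723/((2*(-6*6)*(-1 - 6*6)))) - 1*3331 = (-1477*1/2075 + 723/((2*(-36)*(-1 - 36)))) - 3331 = (-1477/2075 + 723/((2*(-36)*(-37)))) - 3331 = (-1477/2075 + 723/2664) - 3331 = (-1477/2075 + 723*(1/2664)) - 3331 = (-1477/2075 + 241/888) - 3331 = -811501/1842600 - 3331 = -6138512101/1842600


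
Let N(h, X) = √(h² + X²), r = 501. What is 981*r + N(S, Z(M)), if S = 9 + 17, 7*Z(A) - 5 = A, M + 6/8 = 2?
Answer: 491481 + √530609/28 ≈ 4.9151e+5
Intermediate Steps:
M = 5/4 (M = -¾ + 2 = 5/4 ≈ 1.2500)
Z(A) = 5/7 + A/7
S = 26
N(h, X) = √(X² + h²)
981*r + N(S, Z(M)) = 981*501 + √((5/7 + (⅐)*(5/4))² + 26²) = 491481 + √((5/7 + 5/28)² + 676) = 491481 + √((25/28)² + 676) = 491481 + √(625/784 + 676) = 491481 + √(530609/784) = 491481 + √530609/28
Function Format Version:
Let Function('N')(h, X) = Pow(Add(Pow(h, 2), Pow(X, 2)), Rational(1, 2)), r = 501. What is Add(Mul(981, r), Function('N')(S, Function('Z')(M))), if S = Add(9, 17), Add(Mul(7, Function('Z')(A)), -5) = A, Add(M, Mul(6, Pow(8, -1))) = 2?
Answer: Add(491481, Mul(Rational(1, 28), Pow(530609, Rational(1, 2)))) ≈ 4.9151e+5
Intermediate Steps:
M = Rational(5, 4) (M = Add(Rational(-3, 4), 2) = Rational(5, 4) ≈ 1.2500)
Function('Z')(A) = Add(Rational(5, 7), Mul(Rational(1, 7), A))
S = 26
Function('N')(h, X) = Pow(Add(Pow(X, 2), Pow(h, 2)), Rational(1, 2))
Add(Mul(981, r), Function('N')(S, Function('Z')(M))) = Add(Mul(981, 501), Pow(Add(Pow(Add(Rational(5, 7), Mul(Rational(1, 7), Rational(5, 4))), 2), Pow(26, 2)), Rational(1, 2))) = Add(491481, Pow(Add(Pow(Add(Rational(5, 7), Rational(5, 28)), 2), 676), Rational(1, 2))) = Add(491481, Pow(Add(Pow(Rational(25, 28), 2), 676), Rational(1, 2))) = Add(491481, Pow(Add(Rational(625, 784), 676), Rational(1, 2))) = Add(491481, Pow(Rational(530609, 784), Rational(1, 2))) = Add(491481, Mul(Rational(1, 28), Pow(530609, Rational(1, 2))))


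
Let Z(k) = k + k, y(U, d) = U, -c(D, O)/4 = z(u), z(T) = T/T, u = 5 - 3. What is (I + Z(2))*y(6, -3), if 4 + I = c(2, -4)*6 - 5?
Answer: -174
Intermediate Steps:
u = 2
z(T) = 1
c(D, O) = -4 (c(D, O) = -4*1 = -4)
Z(k) = 2*k
I = -33 (I = -4 + (-4*6 - 5) = -4 + (-24 - 5) = -4 - 29 = -33)
(I + Z(2))*y(6, -3) = (-33 + 2*2)*6 = (-33 + 4)*6 = -29*6 = -174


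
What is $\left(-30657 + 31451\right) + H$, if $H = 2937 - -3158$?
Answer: $6889$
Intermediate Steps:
$H = 6095$ ($H = 2937 + 3158 = 6095$)
$\left(-30657 + 31451\right) + H = \left(-30657 + 31451\right) + 6095 = 794 + 6095 = 6889$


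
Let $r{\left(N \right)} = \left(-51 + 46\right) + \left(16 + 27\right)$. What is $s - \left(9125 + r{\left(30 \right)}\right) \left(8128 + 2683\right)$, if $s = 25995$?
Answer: $-99035198$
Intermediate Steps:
$r{\left(N \right)} = 38$ ($r{\left(N \right)} = -5 + 43 = 38$)
$s - \left(9125 + r{\left(30 \right)}\right) \left(8128 + 2683\right) = 25995 - \left(9125 + 38\right) \left(8128 + 2683\right) = 25995 - 9163 \cdot 10811 = 25995 - 99061193 = -99035198$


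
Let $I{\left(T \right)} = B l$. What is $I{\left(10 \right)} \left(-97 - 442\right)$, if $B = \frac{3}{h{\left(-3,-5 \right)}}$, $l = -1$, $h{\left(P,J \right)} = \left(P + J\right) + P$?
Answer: $-147$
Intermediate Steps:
$h{\left(P,J \right)} = J + 2 P$ ($h{\left(P,J \right)} = \left(J + P\right) + P = J + 2 P$)
$B = - \frac{3}{11}$ ($B = \frac{3}{-5 + 2 \left(-3\right)} = \frac{3}{-5 - 6} = \frac{3}{-11} = 3 \left(- \frac{1}{11}\right) = - \frac{3}{11} \approx -0.27273$)
$I{\left(T \right)} = \frac{3}{11}$ ($I{\left(T \right)} = \left(- \frac{3}{11}\right) \left(-1\right) = \frac{3}{11}$)
$I{\left(10 \right)} \left(-97 - 442\right) = \frac{3 \left(-97 - 442\right)}{11} = \frac{3}{11} \left(-539\right) = -147$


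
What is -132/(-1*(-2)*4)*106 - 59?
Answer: -1808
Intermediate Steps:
-132/(-1*(-2)*4)*106 - 59 = -132/(2*4)*106 - 59 = -132/8*106 - 59 = -132*⅛*106 - 59 = -33/2*106 - 59 = -1749 - 59 = -1808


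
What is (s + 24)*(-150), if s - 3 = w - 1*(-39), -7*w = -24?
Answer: -72900/7 ≈ -10414.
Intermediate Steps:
w = 24/7 (w = -⅐*(-24) = 24/7 ≈ 3.4286)
s = 318/7 (s = 3 + (24/7 - 1*(-39)) = 3 + (24/7 + 39) = 3 + 297/7 = 318/7 ≈ 45.429)
(s + 24)*(-150) = (318/7 + 24)*(-150) = (486/7)*(-150) = -72900/7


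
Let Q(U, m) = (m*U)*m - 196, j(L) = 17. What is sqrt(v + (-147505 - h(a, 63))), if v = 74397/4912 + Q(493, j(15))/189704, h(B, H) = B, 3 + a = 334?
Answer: I*sqrt(125343910495581881111)/29119564 ≈ 384.47*I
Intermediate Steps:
a = 331 (a = -3 + 334 = 331)
Q(U, m) = -196 + U*m**2 (Q(U, m) = (U*m)*m - 196 = U*m**2 - 196 = -196 + U*m**2)
v = 1851536595/116478256 (v = 74397/4912 + (-196 + 493*17**2)/189704 = 74397*(1/4912) + (-196 + 493*289)*(1/189704) = 74397/4912 + (-196 + 142477)*(1/189704) = 74397/4912 + 142281*(1/189704) = 74397/4912 + 142281/189704 = 1851536595/116478256 ≈ 15.896)
sqrt(v + (-147505 - h(a, 63))) = sqrt(1851536595/116478256 + (-147505 - 1*331)) = sqrt(1851536595/116478256 + (-147505 - 331)) = sqrt(1851536595/116478256 - 147836) = sqrt(-17217827917421/116478256) = I*sqrt(125343910495581881111)/29119564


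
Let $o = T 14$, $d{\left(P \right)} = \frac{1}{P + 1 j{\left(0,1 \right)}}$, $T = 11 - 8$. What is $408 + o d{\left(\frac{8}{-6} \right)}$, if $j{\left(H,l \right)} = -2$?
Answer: $\frac{1977}{5} \approx 395.4$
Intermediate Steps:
$T = 3$ ($T = 11 - 8 = 3$)
$d{\left(P \right)} = \frac{1}{-2 + P}$ ($d{\left(P \right)} = \frac{1}{P + 1 \left(-2\right)} = \frac{1}{P - 2} = \frac{1}{-2 + P}$)
$o = 42$ ($o = 3 \cdot 14 = 42$)
$408 + o d{\left(\frac{8}{-6} \right)} = 408 + \frac{42}{-2 + \frac{8}{-6}} = 408 + \frac{42}{-2 + 8 \left(- \frac{1}{6}\right)} = 408 + \frac{42}{-2 - \frac{4}{3}} = 408 + \frac{42}{- \frac{10}{3}} = 408 + 42 \left(- \frac{3}{10}\right) = 408 - \frac{63}{5} = \frac{1977}{5}$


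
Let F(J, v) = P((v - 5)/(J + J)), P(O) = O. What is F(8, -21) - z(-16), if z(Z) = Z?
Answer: 115/8 ≈ 14.375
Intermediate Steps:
F(J, v) = (-5 + v)/(2*J) (F(J, v) = (v - 5)/(J + J) = (-5 + v)/((2*J)) = (-5 + v)*(1/(2*J)) = (-5 + v)/(2*J))
F(8, -21) - z(-16) = (½)*(-5 - 21)/8 - 1*(-16) = (½)*(⅛)*(-26) + 16 = -13/8 + 16 = 115/8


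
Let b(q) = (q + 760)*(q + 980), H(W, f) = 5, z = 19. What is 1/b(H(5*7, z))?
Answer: 1/753525 ≈ 1.3271e-6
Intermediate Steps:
b(q) = (760 + q)*(980 + q)
1/b(H(5*7, z)) = 1/(744800 + 5² + 1740*5) = 1/(744800 + 25 + 8700) = 1/753525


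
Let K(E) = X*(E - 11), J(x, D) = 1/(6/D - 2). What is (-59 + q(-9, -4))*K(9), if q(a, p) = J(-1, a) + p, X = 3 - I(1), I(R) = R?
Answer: 507/2 ≈ 253.50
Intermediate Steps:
X = 2 (X = 3 - 1*1 = 3 - 1 = 2)
J(x, D) = 1/(-2 + 6/D)
K(E) = -22 + 2*E (K(E) = 2*(E - 11) = 2*(-11 + E) = -22 + 2*E)
q(a, p) = p - a/(-6 + 2*a) (q(a, p) = -a/(-6 + 2*a) + p = p - a/(-6 + 2*a))
(-59 + q(-9, -4))*K(9) = (-59 + (-½*(-9) - 4*(-3 - 9))/(-3 - 9))*(-22 + 2*9) = (-59 + (9/2 - 4*(-12))/(-12))*(-22 + 18) = (-59 - (9/2 + 48)/12)*(-4) = (-59 - 1/12*105/2)*(-4) = (-59 - 35/8)*(-4) = -507/8*(-4) = 507/2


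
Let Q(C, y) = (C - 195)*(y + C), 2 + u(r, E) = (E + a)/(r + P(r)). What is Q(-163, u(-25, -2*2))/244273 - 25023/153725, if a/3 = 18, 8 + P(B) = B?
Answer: 87450520409/1088975140825 ≈ 0.080305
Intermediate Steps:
P(B) = -8 + B
a = 54 (a = 3*18 = 54)
u(r, E) = -2 + (54 + E)/(-8 + 2*r) (u(r, E) = -2 + (E + 54)/(r + (-8 + r)) = -2 + (54 + E)/(-8 + 2*r))
Q(C, y) = (-195 + C)*(C + y)
Q(-163, u(-25, -2*2))/244273 - 25023/153725 = ((-163)² - 195*(-163) - 195*(70 - 2*2 - 4*(-25))/(2*(-4 - 25)) - 163*(70 - 2*2 - 4*(-25))/(2*(-4 - 25)))/244273 - 25023/153725 = (26569 + 31785 - 195*(70 - 4 + 100)/(2*(-29)) - 163*(70 - 4 + 100)/(2*(-29)))*(1/244273) - 25023*1/153725 = (26569 + 31785 - 195*(-1)*166/(2*29) - 163*(-1)*166/(2*29))*(1/244273) - 25023/153725 = (26569 + 31785 - 195*(-83/29) - 163*(-83/29))*(1/244273) - 25023/153725 = (26569 + 31785 + 16185/29 + 13529/29)*(1/244273) - 25023/153725 = (1721980/29)*(1/244273) - 25023/153725 = 1721980/7083917 - 25023/153725 = 87450520409/1088975140825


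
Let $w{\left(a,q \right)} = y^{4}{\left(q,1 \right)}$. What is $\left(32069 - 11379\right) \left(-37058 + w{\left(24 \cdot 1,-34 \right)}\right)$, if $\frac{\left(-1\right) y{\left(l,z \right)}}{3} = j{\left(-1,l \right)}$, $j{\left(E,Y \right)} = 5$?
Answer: $280701230$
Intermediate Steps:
$y{\left(l,z \right)} = -15$ ($y{\left(l,z \right)} = \left(-3\right) 5 = -15$)
$w{\left(a,q \right)} = 50625$ ($w{\left(a,q \right)} = \left(-15\right)^{4} = 50625$)
$\left(32069 - 11379\right) \left(-37058 + w{\left(24 \cdot 1,-34 \right)}\right) = \left(32069 - 11379\right) \left(-37058 + 50625\right) = 20690 \cdot 13567 = 280701230$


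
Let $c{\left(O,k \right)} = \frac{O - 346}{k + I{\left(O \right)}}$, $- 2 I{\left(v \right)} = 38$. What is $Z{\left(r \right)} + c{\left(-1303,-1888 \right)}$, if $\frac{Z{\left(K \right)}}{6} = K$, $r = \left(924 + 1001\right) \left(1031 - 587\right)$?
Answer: $\frac{9779479049}{1907} \approx 5.1282 \cdot 10^{6}$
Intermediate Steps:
$I{\left(v \right)} = -19$ ($I{\left(v \right)} = \left(- \frac{1}{2}\right) 38 = -19$)
$r = 854700$ ($r = 1925 \cdot 444 = 854700$)
$c{\left(O,k \right)} = \frac{-346 + O}{-19 + k}$ ($c{\left(O,k \right)} = \frac{O - 346}{k - 19} = \frac{-346 + O}{-19 + k}$)
$Z{\left(K \right)} = 6 K$
$Z{\left(r \right)} + c{\left(-1303,-1888 \right)} = 6 \cdot 854700 + \frac{-346 - 1303}{-19 - 1888} = 5128200 + \frac{1}{-1907} \left(-1649\right) = 5128200 - - \frac{1649}{1907} = 5128200 + \frac{1649}{1907} = \frac{9779479049}{1907}$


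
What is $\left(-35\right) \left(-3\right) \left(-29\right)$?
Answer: $-3045$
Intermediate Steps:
$\left(-35\right) \left(-3\right) \left(-29\right) = 105 \left(-29\right) = -3045$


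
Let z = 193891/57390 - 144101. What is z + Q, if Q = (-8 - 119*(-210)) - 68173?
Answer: -10748493989/57390 ≈ -1.8729e+5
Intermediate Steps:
z = -8269762499/57390 (z = 193891*(1/57390) - 144101 = 193891/57390 - 144101 = -8269762499/57390 ≈ -1.4410e+5)
Q = -43191 (Q = (-8 + 24990) - 68173 = 24982 - 68173 = -43191)
z + Q = -8269762499/57390 - 43191 = -10748493989/57390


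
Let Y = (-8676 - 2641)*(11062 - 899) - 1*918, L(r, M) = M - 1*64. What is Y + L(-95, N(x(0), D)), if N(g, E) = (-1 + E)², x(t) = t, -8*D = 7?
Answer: -7361001567/64 ≈ -1.1502e+8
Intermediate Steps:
D = -7/8 (D = -⅛*7 = -7/8 ≈ -0.87500)
L(r, M) = -64 + M (L(r, M) = M - 64 = -64 + M)
Y = -115015589 (Y = -11317*10163 - 918 = -115014671 - 918 = -115015589)
Y + L(-95, N(x(0), D)) = -115015589 + (-64 + (-1 - 7/8)²) = -115015589 + (-64 + (-15/8)²) = -115015589 + (-64 + 225/64) = -115015589 - 3871/64 = -7361001567/64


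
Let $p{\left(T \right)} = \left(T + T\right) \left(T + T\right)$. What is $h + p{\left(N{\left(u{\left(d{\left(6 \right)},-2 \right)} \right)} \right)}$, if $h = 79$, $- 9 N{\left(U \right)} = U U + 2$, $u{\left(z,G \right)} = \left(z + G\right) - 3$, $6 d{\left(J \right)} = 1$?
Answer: $\frac{2906845}{26244} \approx 110.76$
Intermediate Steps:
$d{\left(J \right)} = \frac{1}{6}$ ($d{\left(J \right)} = \frac{1}{6} \cdot 1 = \frac{1}{6}$)
$u{\left(z,G \right)} = -3 + G + z$ ($u{\left(z,G \right)} = \left(G + z\right) - 3 = -3 + G + z$)
$N{\left(U \right)} = - \frac{2}{9} - \frac{U^{2}}{9}$ ($N{\left(U \right)} = - \frac{U U + 2}{9} = - \frac{U^{2} + 2}{9} = - \frac{2 + U^{2}}{9} = - \frac{2}{9} - \frac{U^{2}}{9}$)
$p{\left(T \right)} = 4 T^{2}$ ($p{\left(T \right)} = 2 T 2 T = 4 T^{2}$)
$h + p{\left(N{\left(u{\left(d{\left(6 \right)},-2 \right)} \right)} \right)} = 79 + 4 \left(- \frac{2}{9} - \frac{\left(-3 - 2 + \frac{1}{6}\right)^{2}}{9}\right)^{2} = 79 + 4 \left(- \frac{2}{9} - \frac{\left(- \frac{29}{6}\right)^{2}}{9}\right)^{2} = 79 + 4 \left(- \frac{2}{9} - \frac{841}{324}\right)^{2} = 79 + 4 \left(- \frac{913}{324}\right)^{2} = 79 + 4 \cdot \frac{833569}{104976} = 79 + \frac{833569}{26244} = \frac{2906845}{26244}$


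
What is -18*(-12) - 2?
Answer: 214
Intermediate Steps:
-18*(-12) - 2 = 216 - 2 = 214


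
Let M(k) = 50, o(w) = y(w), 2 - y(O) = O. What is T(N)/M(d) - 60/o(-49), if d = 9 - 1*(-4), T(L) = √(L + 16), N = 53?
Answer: -20/17 + √69/50 ≈ -1.0103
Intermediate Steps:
y(O) = 2 - O
o(w) = 2 - w
T(L) = √(16 + L)
d = 13 (d = 9 + 4 = 13)
T(N)/M(d) - 60/o(-49) = √(16 + 53)/50 - 60/(2 - 1*(-49)) = √69*(1/50) - 60/(2 + 49) = √69/50 - 60/51 = √69/50 - 60*1/51 = √69/50 - 20/17 = -20/17 + √69/50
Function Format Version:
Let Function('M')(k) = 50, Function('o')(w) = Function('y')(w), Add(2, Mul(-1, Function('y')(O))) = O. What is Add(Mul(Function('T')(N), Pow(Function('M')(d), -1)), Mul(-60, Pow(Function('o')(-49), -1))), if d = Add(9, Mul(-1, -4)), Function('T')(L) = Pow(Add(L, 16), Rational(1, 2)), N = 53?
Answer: Add(Rational(-20, 17), Mul(Rational(1, 50), Pow(69, Rational(1, 2)))) ≈ -1.0103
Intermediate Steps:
Function('y')(O) = Add(2, Mul(-1, O))
Function('o')(w) = Add(2, Mul(-1, w))
Function('T')(L) = Pow(Add(16, L), Rational(1, 2))
d = 13 (d = Add(9, 4) = 13)
Add(Mul(Function('T')(N), Pow(Function('M')(d), -1)), Mul(-60, Pow(Function('o')(-49), -1))) = Add(Mul(Pow(Add(16, 53), Rational(1, 2)), Pow(50, -1)), Mul(-60, Pow(Add(2, Mul(-1, -49)), -1))) = Add(Mul(Pow(69, Rational(1, 2)), Rational(1, 50)), Mul(-60, Pow(Add(2, 49), -1))) = Add(Mul(Rational(1, 50), Pow(69, Rational(1, 2))), Mul(-60, Pow(51, -1))) = Add(Mul(Rational(1, 50), Pow(69, Rational(1, 2))), Mul(-60, Rational(1, 51))) = Add(Mul(Rational(1, 50), Pow(69, Rational(1, 2))), Rational(-20, 17)) = Add(Rational(-20, 17), Mul(Rational(1, 50), Pow(69, Rational(1, 2))))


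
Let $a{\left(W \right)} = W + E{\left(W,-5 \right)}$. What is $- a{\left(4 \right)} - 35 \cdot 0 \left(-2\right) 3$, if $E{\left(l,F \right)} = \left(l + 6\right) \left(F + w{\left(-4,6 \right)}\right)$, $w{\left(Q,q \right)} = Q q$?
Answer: $286$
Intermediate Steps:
$E{\left(l,F \right)} = \left(-24 + F\right) \left(6 + l\right)$ ($E{\left(l,F \right)} = \left(l + 6\right) \left(F - 24\right) = \left(6 + l\right) \left(F - 24\right) = \left(6 + l\right) \left(-24 + F\right) = \left(-24 + F\right) \left(6 + l\right)$)
$a{\left(W \right)} = -174 - 28 W$ ($a{\left(W \right)} = W - \left(174 + 29 W\right) = -174 - 28 W$)
$- a{\left(4 \right)} - 35 \cdot 0 \left(-2\right) 3 = - (-174 - 112) - 35 \cdot 0 \left(-2\right) 3 = - (-174 - 112) - 35 \cdot 0 \cdot 3 = \left(-1\right) \left(-286\right) - 0 = 286 + 0 = 286$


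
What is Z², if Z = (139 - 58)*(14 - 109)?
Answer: 59213025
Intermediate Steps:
Z = -7695 (Z = 81*(-95) = -7695)
Z² = (-7695)² = 59213025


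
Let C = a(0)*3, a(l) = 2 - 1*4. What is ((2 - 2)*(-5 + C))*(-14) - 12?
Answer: -12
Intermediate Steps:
a(l) = -2 (a(l) = 2 - 4 = -2)
C = -6 (C = -2*3 = -6)
((2 - 2)*(-5 + C))*(-14) - 12 = ((2 - 2)*(-5 - 6))*(-14) - 12 = (0*(-11))*(-14) - 12 = 0*(-14) - 12 = 0 - 12 = -12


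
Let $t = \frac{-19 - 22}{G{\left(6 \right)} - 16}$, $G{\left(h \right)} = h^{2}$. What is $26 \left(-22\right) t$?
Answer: $\frac{5863}{5} \approx 1172.6$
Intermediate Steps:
$t = - \frac{41}{20}$ ($t = \frac{-19 - 22}{6^{2} - 16} = - \frac{41}{36 - 16} = - \frac{41}{20} \approx -2.05$)
$26 \left(-22\right) t = 26 \left(-22\right) \left(- \frac{41}{20}\right) = \left(-572\right) \left(- \frac{41}{20}\right) = \frac{5863}{5}$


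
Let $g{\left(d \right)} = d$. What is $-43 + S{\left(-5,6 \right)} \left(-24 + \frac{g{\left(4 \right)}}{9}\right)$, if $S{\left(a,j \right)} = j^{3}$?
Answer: $-5131$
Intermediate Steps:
$-43 + S{\left(-5,6 \right)} \left(-24 + \frac{g{\left(4 \right)}}{9}\right) = -43 + 6^{3} \left(-24 + \frac{4}{9}\right) = -43 + 216 \left(-24 + 4 \cdot \frac{1}{9}\right) = -43 + 216 \left(-24 + \frac{4}{9}\right) = -43 + 216 \left(- \frac{212}{9}\right) = -43 - 5088 = -5131$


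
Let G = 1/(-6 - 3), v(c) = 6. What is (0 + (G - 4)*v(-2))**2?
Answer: 5476/9 ≈ 608.44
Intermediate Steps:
G = -1/9 (G = 1/(-9) = -1/9 ≈ -0.11111)
(0 + (G - 4)*v(-2))**2 = (0 + (-1/9 - 4)*6)**2 = (0 - 37/9*6)**2 = (0 - 74/3)**2 = (-74/3)**2 = 5476/9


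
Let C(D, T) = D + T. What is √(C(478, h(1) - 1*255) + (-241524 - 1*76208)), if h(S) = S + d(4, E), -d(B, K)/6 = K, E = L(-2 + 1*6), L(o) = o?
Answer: 2*I*√79383 ≈ 563.5*I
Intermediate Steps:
E = 4 (E = -2 + 1*6 = -2 + 6 = 4)
d(B, K) = -6*K
h(S) = -24 + S (h(S) = S - 6*4 = S - 24 = -24 + S)
√(C(478, h(1) - 1*255) + (-241524 - 1*76208)) = √((478 + ((-24 + 1) - 1*255)) + (-241524 - 1*76208)) = √((478 + (-23 - 255)) + (-241524 - 76208)) = √((478 - 278) - 317732) = √(200 - 317732) = √(-317532) = 2*I*√79383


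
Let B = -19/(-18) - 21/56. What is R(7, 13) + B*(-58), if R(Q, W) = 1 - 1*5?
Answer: -1565/36 ≈ -43.472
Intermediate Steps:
B = 49/72 (B = -19*(-1/18) - 21*1/56 = 19/18 - 3/8 = 49/72 ≈ 0.68056)
R(Q, W) = -4 (R(Q, W) = 1 - 5 = -4)
R(7, 13) + B*(-58) = -4 + (49/72)*(-58) = -4 - 1421/36 = -1565/36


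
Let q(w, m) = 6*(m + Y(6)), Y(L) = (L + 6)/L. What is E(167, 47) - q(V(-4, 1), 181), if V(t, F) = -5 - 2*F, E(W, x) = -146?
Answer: -1244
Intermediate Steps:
Y(L) = (6 + L)/L
q(w, m) = 12 + 6*m (q(w, m) = 6*(m + (6 + 6)/6) = 6*(m + (⅙)*12) = 6*(m + 2) = 6*(2 + m) = 12 + 6*m)
E(167, 47) - q(V(-4, 1), 181) = -146 - (12 + 6*181) = -146 - (12 + 1086) = -146 - 1*1098 = -146 - 1098 = -1244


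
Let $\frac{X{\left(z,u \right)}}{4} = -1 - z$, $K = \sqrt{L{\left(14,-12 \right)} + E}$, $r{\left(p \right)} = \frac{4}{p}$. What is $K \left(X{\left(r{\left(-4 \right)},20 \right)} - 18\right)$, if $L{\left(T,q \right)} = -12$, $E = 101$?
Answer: $- 18 \sqrt{89} \approx -169.81$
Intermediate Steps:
$K = \sqrt{89}$ ($K = \sqrt{-12 + 101} = \sqrt{89} \approx 9.434$)
$X{\left(z,u \right)} = -4 - 4 z$ ($X{\left(z,u \right)} = 4 \left(-1 - z\right) = -4 - 4 z$)
$K \left(X{\left(r{\left(-4 \right)},20 \right)} - 18\right) = \sqrt{89} \left(\left(-4 - 4 \frac{4}{-4}\right) - 18\right) = \sqrt{89} \left(\left(-4 - 4 \cdot 4 \left(- \frac{1}{4}\right)\right) - 18\right) = \sqrt{89} \left(\left(-4 - -4\right) - 18\right) = \sqrt{89} \left(\left(-4 + 4\right) - 18\right) = \sqrt{89} \left(0 - 18\right) = \sqrt{89} \left(-18\right) = - 18 \sqrt{89}$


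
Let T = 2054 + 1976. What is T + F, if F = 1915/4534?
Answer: 18273935/4534 ≈ 4030.4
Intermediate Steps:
F = 1915/4534 (F = 1915*(1/4534) = 1915/4534 ≈ 0.42236)
T = 4030
T + F = 4030 + 1915/4534 = 18273935/4534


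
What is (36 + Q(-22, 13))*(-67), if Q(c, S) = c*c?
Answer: -34840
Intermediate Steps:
Q(c, S) = c**2
(36 + Q(-22, 13))*(-67) = (36 + (-22)**2)*(-67) = (36 + 484)*(-67) = 520*(-67) = -34840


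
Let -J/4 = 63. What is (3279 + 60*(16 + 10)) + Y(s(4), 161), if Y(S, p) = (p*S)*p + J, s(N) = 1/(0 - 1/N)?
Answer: -99097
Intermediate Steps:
J = -252 (J = -4*63 = -252)
s(N) = -N (s(N) = 1/(-1/N) = -N)
Y(S, p) = -252 + S*p**2 (Y(S, p) = (p*S)*p - 252 = (S*p)*p - 252 = S*p**2 - 252 = -252 + S*p**2)
(3279 + 60*(16 + 10)) + Y(s(4), 161) = (3279 + 60*(16 + 10)) + (-252 - 1*4*161**2) = (3279 + 60*26) + (-252 - 4*25921) = (3279 + 1560) + (-252 - 103684) = 4839 - 103936 = -99097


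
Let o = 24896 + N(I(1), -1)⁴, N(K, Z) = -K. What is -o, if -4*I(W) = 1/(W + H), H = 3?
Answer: -1631584257/65536 ≈ -24896.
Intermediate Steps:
I(W) = -1/(4*(3 + W)) (I(W) = -1/(4*(W + 3)) = -1/(4*(3 + W)))
o = 1631584257/65536 (o = 24896 + (-(-1)/(12 + 4*1))⁴ = 24896 + (-(-1)/(12 + 4))⁴ = 24896 + (-(-1)/16)⁴ = 24896 + (-1*(-1/16))⁴ = 24896 + (1/16)⁴ = 24896 + 1/65536 = 1631584257/65536 ≈ 24896.)
-o = -1*1631584257/65536 = -1631584257/65536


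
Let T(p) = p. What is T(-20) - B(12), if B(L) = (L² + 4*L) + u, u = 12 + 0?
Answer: -224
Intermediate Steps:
u = 12
B(L) = 12 + L² + 4*L (B(L) = (L² + 4*L) + 12 = 12 + L² + 4*L)
T(-20) - B(12) = -20 - (12 + 12² + 4*12) = -20 - (12 + 144 + 48) = -20 - 1*204 = -20 - 204 = -224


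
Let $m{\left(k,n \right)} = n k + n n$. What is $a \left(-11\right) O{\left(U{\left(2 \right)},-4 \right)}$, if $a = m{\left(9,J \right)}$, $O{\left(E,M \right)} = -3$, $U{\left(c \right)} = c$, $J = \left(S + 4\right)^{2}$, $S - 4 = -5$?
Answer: $5346$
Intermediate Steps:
$S = -1$ ($S = 4 - 5 = -1$)
$J = 9$ ($J = \left(-1 + 4\right)^{2} = 3^{2} = 9$)
$m{\left(k,n \right)} = n^{2} + k n$ ($m{\left(k,n \right)} = k n + n^{2} = n^{2} + k n$)
$a = 162$ ($a = 9 \left(9 + 9\right) = 9 \cdot 18 = 162$)
$a \left(-11\right) O{\left(U{\left(2 \right)},-4 \right)} = 162 \left(-11\right) \left(-3\right) = \left(-1782\right) \left(-3\right) = 5346$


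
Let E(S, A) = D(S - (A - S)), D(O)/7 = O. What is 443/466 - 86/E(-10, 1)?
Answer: 105197/68502 ≈ 1.5357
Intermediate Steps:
D(O) = 7*O
E(S, A) = -7*A + 14*S (E(S, A) = 7*(S - (A - S)) = 7*(S + (S - A)) = 7*(-A + 2*S) = -7*A + 14*S)
443/466 - 86/E(-10, 1) = 443/466 - 86/(-7*1 + 14*(-10)) = 443*(1/466) - 86/(-7 - 140) = 443/466 - 86/(-147) = 443/466 - 86*(-1/147) = 443/466 + 86/147 = 105197/68502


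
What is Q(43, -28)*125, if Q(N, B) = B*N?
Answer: -150500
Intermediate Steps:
Q(43, -28)*125 = -28*43*125 = -1204*125 = -150500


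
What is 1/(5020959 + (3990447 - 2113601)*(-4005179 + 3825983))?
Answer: -1/336318274857 ≈ -2.9734e-12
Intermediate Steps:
1/(5020959 + (3990447 - 2113601)*(-4005179 + 3825983)) = 1/(5020959 + 1876846*(-179196)) = 1/(5020959 - 336323295816) = 1/(-336318274857) = -1/336318274857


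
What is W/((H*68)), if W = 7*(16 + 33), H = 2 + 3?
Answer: 343/340 ≈ 1.0088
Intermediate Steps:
H = 5
W = 343 (W = 7*49 = 343)
W/((H*68)) = 343/((5*68)) = 343/340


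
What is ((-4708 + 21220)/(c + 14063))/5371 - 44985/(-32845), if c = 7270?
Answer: 343660205233/250891005989 ≈ 1.3698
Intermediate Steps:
((-4708 + 21220)/(c + 14063))/5371 - 44985/(-32845) = ((-4708 + 21220)/(7270 + 14063))/5371 - 44985/(-32845) = (16512/21333)*(1/5371) - 44985*(-1/32845) = (16512*(1/21333))*(1/5371) + 8997/6569 = (5504/7111)*(1/5371) + 8997/6569 = 5504/38193181 + 8997/6569 = 343660205233/250891005989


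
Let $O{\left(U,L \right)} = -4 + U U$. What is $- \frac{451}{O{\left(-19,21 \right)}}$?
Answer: $- \frac{451}{357} \approx -1.2633$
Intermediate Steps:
$O{\left(U,L \right)} = -4 + U^{2}$
$- \frac{451}{O{\left(-19,21 \right)}} = - \frac{451}{-4 + \left(-19\right)^{2}} = - \frac{451}{-4 + 361} = - \frac{451}{357}$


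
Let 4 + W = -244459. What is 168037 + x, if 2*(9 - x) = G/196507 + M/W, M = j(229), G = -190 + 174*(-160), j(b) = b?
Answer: 16145426545822165/96077381482 ≈ 1.6805e+5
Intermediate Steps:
W = -244463 (W = -4 - 244459 = -244463)
G = -28030 (G = -190 - 27840 = -28030)
M = 229
x = 871593731331/96077381482 (x = 9 - (-28030/196507 + 229/(-244463))/2 = 9 - (-28030*1/196507 + 229*(-1/244463))/2 = 9 - (-28030/196507 - 229/244463)/2 = 9 - 1/2*(-6897297993/48038690741) = 9 + 6897297993/96077381482 = 871593731331/96077381482 ≈ 9.0718)
168037 + x = 168037 + 871593731331/96077381482 = 16145426545822165/96077381482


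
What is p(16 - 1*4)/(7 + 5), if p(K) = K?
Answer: 1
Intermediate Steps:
p(16 - 1*4)/(7 + 5) = (16 - 1*4)/(7 + 5) = (16 - 4)/12 = 12*(1/12) = 1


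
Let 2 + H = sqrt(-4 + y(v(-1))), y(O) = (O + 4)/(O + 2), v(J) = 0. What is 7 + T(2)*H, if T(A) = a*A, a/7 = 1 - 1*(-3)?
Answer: -105 + 56*I*sqrt(2) ≈ -105.0 + 79.196*I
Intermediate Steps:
a = 28 (a = 7*(1 - 1*(-3)) = 7*(1 + 3) = 7*4 = 28)
y(O) = (4 + O)/(2 + O)
T(A) = 28*A
H = -2 + I*sqrt(2) (H = -2 + sqrt(-4 + (4 + 0)/(2 + 0)) = -2 + sqrt(-4 + 4/2) = -2 + sqrt(-4 + (1/2)*4) = -2 + sqrt(-4 + 2) = -2 + sqrt(-2) = -2 + I*sqrt(2) ≈ -2.0 + 1.4142*I)
7 + T(2)*H = 7 + (28*2)*(-2 + I*sqrt(2)) = 7 + 56*(-2 + I*sqrt(2)) = 7 + (-112 + 56*I*sqrt(2)) = -105 + 56*I*sqrt(2)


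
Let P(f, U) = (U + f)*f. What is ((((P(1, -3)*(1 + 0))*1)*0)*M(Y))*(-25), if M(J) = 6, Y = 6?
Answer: 0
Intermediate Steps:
P(f, U) = f*(U + f)
((((P(1, -3)*(1 + 0))*1)*0)*M(Y))*(-25) = (((((1*(-3 + 1))*(1 + 0))*1)*0)*6)*(-25) = (((((1*(-2))*1)*1)*0)*6)*(-25) = (((-2*1*1)*0)*6)*(-25) = ((-2*1*0)*6)*(-25) = (-2*0*6)*(-25) = (0*6)*(-25) = 0*(-25) = 0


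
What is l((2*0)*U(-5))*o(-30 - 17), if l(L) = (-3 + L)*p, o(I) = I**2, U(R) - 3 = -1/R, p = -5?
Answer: 33135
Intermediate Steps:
U(R) = 3 - 1/R
l(L) = 15 - 5*L (l(L) = (-3 + L)*(-5) = 15 - 5*L)
l((2*0)*U(-5))*o(-30 - 17) = (15 - 5*2*0*(3 - 1/(-5)))*(-30 - 17)**2 = (15 - 0*(3 - 1*(-1/5)))*(-47)**2 = (15 - 0*(3 + 1/5))*2209 = (15 - 0*16/5)*2209 = (15 - 5*0)*2209 = (15 + 0)*2209 = 15*2209 = 33135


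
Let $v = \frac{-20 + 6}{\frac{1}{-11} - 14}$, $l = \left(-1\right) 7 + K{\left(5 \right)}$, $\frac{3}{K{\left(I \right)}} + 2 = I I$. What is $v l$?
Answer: $- \frac{24332}{3565} \approx -6.8252$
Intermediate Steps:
$K{\left(I \right)} = \frac{3}{-2 + I^{2}}$ ($K{\left(I \right)} = \frac{3}{-2 + I I} = \frac{3}{-2 + I^{2}}$)
$l = - \frac{158}{23}$ ($l = \left(-1\right) 7 + \frac{3}{-2 + 5^{2}} = -7 + \frac{3}{-2 + 25} = -7 + \frac{3}{23} = - \frac{158}{23} \approx -6.8696$)
$v = \frac{154}{155}$ ($v = - \frac{14}{- \frac{1}{11} - 14} = - \frac{14}{- \frac{155}{11}} = \left(-14\right) \left(- \frac{11}{155}\right) = \frac{154}{155} \approx 0.99355$)
$v l = \frac{154}{155} \left(- \frac{158}{23}\right) = - \frac{24332}{3565}$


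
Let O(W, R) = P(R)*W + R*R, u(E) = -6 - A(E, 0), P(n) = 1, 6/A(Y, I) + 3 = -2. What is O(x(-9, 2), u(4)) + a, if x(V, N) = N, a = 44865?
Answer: 1122251/25 ≈ 44890.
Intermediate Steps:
A(Y, I) = -6/5 (A(Y, I) = 6/(-3 - 2) = 6/(-5) = 6*(-1/5) = -6/5)
u(E) = -24/5 (u(E) = -6 - 1*(-6/5) = -6 + 6/5 = -24/5)
O(W, R) = W + R**2 (O(W, R) = 1*W + R*R = W + R**2)
O(x(-9, 2), u(4)) + a = (2 + (-24/5)**2) + 44865 = (2 + 576/25) + 44865 = 626/25 + 44865 = 1122251/25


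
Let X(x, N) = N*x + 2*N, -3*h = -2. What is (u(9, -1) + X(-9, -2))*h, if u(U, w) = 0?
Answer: 28/3 ≈ 9.3333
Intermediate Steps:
h = ⅔ (h = -⅓*(-2) = ⅔ ≈ 0.66667)
X(x, N) = 2*N + N*x
(u(9, -1) + X(-9, -2))*h = (0 - 2*(2 - 9))*(⅔) = (0 - 2*(-7))*(⅔) = (0 + 14)*(⅔) = 14*(⅔) = 28/3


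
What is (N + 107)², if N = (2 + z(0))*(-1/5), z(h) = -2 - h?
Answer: 11449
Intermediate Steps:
N = 0 (N = (2 + (-2 - 1*0))*(-1/5) = (2 + (-2 + 0))*(-1*⅕) = (2 - 2)*(-⅕) = 0*(-⅕) = 0)
(N + 107)² = (0 + 107)² = 107² = 11449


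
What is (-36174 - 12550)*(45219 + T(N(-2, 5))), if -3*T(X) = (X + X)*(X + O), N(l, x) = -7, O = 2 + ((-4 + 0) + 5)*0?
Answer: -6606340988/3 ≈ -2.2021e+9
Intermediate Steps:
O = 2 (O = 2 + (-4 + 5)*0 = 2 + 1*0 = 2 + 0 = 2)
T(X) = -2*X*(2 + X)/3 (T(X) = -(X + X)*(X + 2)/3 = -2*X*(2 + X)/3)
(-36174 - 12550)*(45219 + T(N(-2, 5))) = (-36174 - 12550)*(45219 - 2/3*(-7)*(2 - 7)) = -48724*(45219 - 2/3*(-7)*(-5)) = -48724*(45219 - 70/3) = -48724*135587/3 = -6606340988/3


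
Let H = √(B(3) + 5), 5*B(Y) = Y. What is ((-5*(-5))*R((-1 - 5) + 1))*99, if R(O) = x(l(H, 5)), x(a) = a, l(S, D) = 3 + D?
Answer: 19800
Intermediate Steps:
B(Y) = Y/5
H = 2*√35/5 (H = √((⅕)*3 + 5) = √(⅗ + 5) = √(28/5) = 2*√35/5 ≈ 2.3664)
R(O) = 8 (R(O) = 3 + 5 = 8)
((-5*(-5))*R((-1 - 5) + 1))*99 = (-5*(-5)*8)*99 = (25*8)*99 = 200*99 = 19800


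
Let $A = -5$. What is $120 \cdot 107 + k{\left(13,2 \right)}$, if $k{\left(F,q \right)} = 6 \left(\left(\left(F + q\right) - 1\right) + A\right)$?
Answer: $12894$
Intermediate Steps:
$k{\left(F,q \right)} = -36 + 6 F + 6 q$ ($k{\left(F,q \right)} = 6 \left(\left(\left(F + q\right) - 1\right) - 5\right) = 6 \left(\left(-1 + F + q\right) - 5\right) = 6 \left(-6 + F + q\right) = -36 + 6 F + 6 q$)
$120 \cdot 107 + k{\left(13,2 \right)} = 120 \cdot 107 + \left(-36 + 6 \cdot 13 + 6 \cdot 2\right) = 12840 + \left(-36 + 78 + 12\right) = 12840 + 54 = 12894$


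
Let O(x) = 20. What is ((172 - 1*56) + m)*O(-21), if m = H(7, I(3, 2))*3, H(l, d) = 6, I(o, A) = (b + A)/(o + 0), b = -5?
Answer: 2680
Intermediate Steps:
I(o, A) = (-5 + A)/o (I(o, A) = (-5 + A)/(o + 0) = (-5 + A)/o)
m = 18 (m = 6*3 = 18)
((172 - 1*56) + m)*O(-21) = ((172 - 1*56) + 18)*20 = ((172 - 56) + 18)*20 = (116 + 18)*20 = 134*20 = 2680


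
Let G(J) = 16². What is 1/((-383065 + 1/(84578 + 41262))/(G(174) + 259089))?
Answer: -32635974800/48204899599 ≈ -0.67703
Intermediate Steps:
G(J) = 256
1/((-383065 + 1/(84578 + 41262))/(G(174) + 259089)) = 1/((-383065 + 1/(84578 + 41262))/(256 + 259089)) = 1/((-383065 + 1/125840)/259345) = 1/((-383065 + 1/125840)*(1/259345)) = 1/(-48204899599/125840*1/259345) = 1/(-48204899599/32635974800) = -32635974800/48204899599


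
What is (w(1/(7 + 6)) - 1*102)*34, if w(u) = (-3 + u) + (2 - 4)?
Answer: -47260/13 ≈ -3635.4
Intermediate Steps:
w(u) = -5 + u (w(u) = (-3 + u) - 2 = -5 + u)
(w(1/(7 + 6)) - 1*102)*34 = ((-5 + 1/(7 + 6)) - 1*102)*34 = ((-5 + 1/13) - 102)*34 = (-64/13 - 102)*34 = -1390/13*34 = -47260/13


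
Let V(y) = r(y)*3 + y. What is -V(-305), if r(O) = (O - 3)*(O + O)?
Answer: -563335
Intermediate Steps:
r(O) = 2*O*(-3 + O) (r(O) = (-3 + O)*(2*O) = 2*O*(-3 + O))
V(y) = y + 6*y*(-3 + y) (V(y) = (2*y*(-3 + y))*3 + y = 6*y*(-3 + y) + y = y + 6*y*(-3 + y))
-V(-305) = -(-305)*(-17 + 6*(-305)) = -(-305)*(-17 - 1830) = -(-305)*(-1847) = -1*563335 = -563335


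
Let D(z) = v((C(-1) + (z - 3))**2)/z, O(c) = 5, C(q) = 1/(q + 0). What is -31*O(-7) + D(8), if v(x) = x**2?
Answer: -123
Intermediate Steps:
C(q) = 1/q
D(z) = (-4 + z)**4/z (D(z) = ((1/(-1) + (z - 3))**2)**2/z = ((-1 + (-3 + z))**2)**2/z = ((-4 + z)**2)**2/z = (-4 + z)**4/z)
-31*O(-7) + D(8) = -31*5 + (-4 + 8)**4/8 = -155 + (1/8)*4**4 = -155 + (1/8)*256 = -155 + 32 = -123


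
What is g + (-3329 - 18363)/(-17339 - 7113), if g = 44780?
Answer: 273745563/6113 ≈ 44781.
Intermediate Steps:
g + (-3329 - 18363)/(-17339 - 7113) = 44780 + (-3329 - 18363)/(-17339 - 7113) = 44780 - 21692/(-24452) = 44780 - 21692*(-1/24452) = 44780 + 5423/6113 = 273745563/6113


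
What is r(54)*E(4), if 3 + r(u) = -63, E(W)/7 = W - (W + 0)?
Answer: 0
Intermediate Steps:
E(W) = 0 (E(W) = 7*(W - (W + 0)) = 7*(W - W) = 7*0 = 0)
r(u) = -66 (r(u) = -3 - 63 = -66)
r(54)*E(4) = -66*0 = 0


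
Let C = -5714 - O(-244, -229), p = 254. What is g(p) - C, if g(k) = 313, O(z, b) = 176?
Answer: 6203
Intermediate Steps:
C = -5890 (C = -5714 - 1*176 = -5714 - 176 = -5890)
g(p) - C = 313 - 1*(-5890) = 313 + 5890 = 6203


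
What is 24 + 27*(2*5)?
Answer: 294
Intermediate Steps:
24 + 27*(2*5) = 24 + 27*10 = 24 + 270 = 294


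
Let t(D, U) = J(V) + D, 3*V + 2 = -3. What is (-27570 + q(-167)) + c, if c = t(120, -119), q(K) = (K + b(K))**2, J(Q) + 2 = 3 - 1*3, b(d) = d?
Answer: 84104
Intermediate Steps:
V = -5/3 (V = -2/3 + (1/3)*(-3) = -2/3 - 1 = -5/3 ≈ -1.6667)
J(Q) = -2 (J(Q) = -2 + (3 - 1*3) = -2 + (3 - 3) = -2 + 0 = -2)
q(K) = 4*K**2 (q(K) = (K + K)**2 = (2*K)**2 = 4*K**2)
t(D, U) = -2 + D
c = 118 (c = -2 + 120 = 118)
(-27570 + q(-167)) + c = (-27570 + 4*(-167)**2) + 118 = (-27570 + 4*27889) + 118 = (-27570 + 111556) + 118 = 83986 + 118 = 84104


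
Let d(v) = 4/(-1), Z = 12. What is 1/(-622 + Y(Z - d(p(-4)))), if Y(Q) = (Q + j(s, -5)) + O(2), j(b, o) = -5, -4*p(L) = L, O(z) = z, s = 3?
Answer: -1/609 ≈ -0.0016420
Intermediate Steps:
p(L) = -L/4
d(v) = -4 (d(v) = 4*(-1) = -4)
Y(Q) = -3 + Q (Y(Q) = (Q - 5) + 2 = (-5 + Q) + 2 = -3 + Q)
1/(-622 + Y(Z - d(p(-4)))) = 1/(-622 + (-3 + (12 - 1*(-4)))) = 1/(-622 + (-3 + (12 + 4))) = 1/(-622 + (-3 + 16)) = 1/(-622 + 13) = 1/(-609) = -1/609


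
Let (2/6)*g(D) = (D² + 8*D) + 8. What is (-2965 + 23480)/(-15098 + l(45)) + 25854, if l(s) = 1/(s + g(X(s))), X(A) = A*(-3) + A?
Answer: 8668687412139/335311481 ≈ 25853.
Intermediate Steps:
X(A) = -2*A (X(A) = -3*A + A = -2*A)
g(D) = 24 + 3*D² + 24*D (g(D) = 3*((D² + 8*D) + 8) = 3*(8 + D² + 8*D) = 24 + 3*D² + 24*D)
l(s) = 1/(24 - 47*s + 12*s²) (l(s) = 1/(s + (24 + 3*(-2*s)² + 24*(-2*s))) = 1/(s + (24 + 3*(4*s²) - 48*s)) = 1/(s + (24 + 12*s² - 48*s)) = 1/(s + (24 - 48*s + 12*s²)) = 1/(24 - 47*s + 12*s²))
(-2965 + 23480)/(-15098 + l(45)) + 25854 = (-2965 + 23480)/(-15098 + 1/(24 - 47*45 + 12*45²)) + 25854 = 20515/(-15098 + 1/(24 - 2115 + 12*2025)) + 25854 = 20515/(-15098 + 1/(24 - 2115 + 24300)) + 25854 = 20515/(-15098 + 1/22209) + 25854 = 20515/(-335311481/22209) + 25854 = 20515*(-22209/335311481) + 25854 = -455617635/335311481 + 25854 = 8668687412139/335311481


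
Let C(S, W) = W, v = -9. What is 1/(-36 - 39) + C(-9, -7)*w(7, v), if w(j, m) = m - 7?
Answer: 8399/75 ≈ 111.99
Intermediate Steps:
w(j, m) = -7 + m
1/(-36 - 39) + C(-9, -7)*w(7, v) = 1/(-36 - 39) - 7*(-7 - 9) = 1/(-75) - 7*(-16) = -1/75 + 112 = 8399/75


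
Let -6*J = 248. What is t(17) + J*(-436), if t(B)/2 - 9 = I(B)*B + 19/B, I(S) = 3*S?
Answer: 1008554/51 ≈ 19776.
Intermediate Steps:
J = -124/3 (J = -⅙*248 = -124/3 ≈ -41.333)
t(B) = 18 + 6*B² + 38/B (t(B) = 18 + 2*((3*B)*B + 19/B) = 18 + 2*(3*B² + 19/B) = 18 + (6*B² + 38/B) = 18 + 6*B² + 38/B)
t(17) + J*(-436) = (18 + 6*17² + 38/17) - 124/3*(-436) = (18 + 6*289 + 38*(1/17)) + 54064/3 = (18 + 1734 + 38/17) + 54064/3 = 29822/17 + 54064/3 = 1008554/51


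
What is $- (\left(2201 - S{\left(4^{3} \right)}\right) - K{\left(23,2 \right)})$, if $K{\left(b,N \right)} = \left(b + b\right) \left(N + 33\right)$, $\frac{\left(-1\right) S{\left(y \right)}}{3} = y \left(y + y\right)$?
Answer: $-25167$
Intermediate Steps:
$S{\left(y \right)} = - 6 y^{2}$ ($S{\left(y \right)} = - 3 y \left(y + y\right) = - 3 y 2 y = - 3 \cdot 2 y^{2} = - 6 y^{2}$)
$K{\left(b,N \right)} = 2 b \left(33 + N\right)$
$- (\left(2201 - S{\left(4^{3} \right)}\right) - K{\left(23,2 \right)}) = - (\left(2201 - - 6 \left(4^{3}\right)^{2}\right) - 2 \cdot 23 \left(33 + 2\right)) = - (\left(2201 - - 6 \cdot 64^{2}\right) - 2 \cdot 23 \cdot 35) = - (\left(2201 - \left(-6\right) 4096\right) - 1610) = - (\left(2201 - -24576\right) - 1610) = - (\left(2201 + 24576\right) - 1610) = - (26777 - 1610) = \left(-1\right) 25167 = -25167$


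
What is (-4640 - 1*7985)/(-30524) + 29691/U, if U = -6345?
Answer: -91798051/21519420 ≈ -4.2658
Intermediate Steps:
(-4640 - 1*7985)/(-30524) + 29691/U = (-4640 - 1*7985)/(-30524) + 29691/(-6345) = (-4640 - 7985)*(-1/30524) + 29691*(-1/6345) = -12625*(-1/30524) - 3299/705 = 12625/30524 - 3299/705 = -91798051/21519420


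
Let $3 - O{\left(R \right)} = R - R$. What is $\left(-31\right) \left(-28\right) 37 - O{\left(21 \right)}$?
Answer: $32113$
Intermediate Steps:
$O{\left(R \right)} = 3$ ($O{\left(R \right)} = 3 - \left(R - R\right) = 3 - 0 = 3 + 0 = 3$)
$\left(-31\right) \left(-28\right) 37 - O{\left(21 \right)} = \left(-31\right) \left(-28\right) 37 - 3 = 868 \cdot 37 - 3 = 32116 - 3 = 32113$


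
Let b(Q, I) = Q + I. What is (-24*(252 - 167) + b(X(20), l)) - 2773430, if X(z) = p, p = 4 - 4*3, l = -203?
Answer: -2775681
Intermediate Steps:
p = -8 (p = 4 - 12 = -8)
X(z) = -8
b(Q, I) = I + Q
(-24*(252 - 167) + b(X(20), l)) - 2773430 = (-24*(252 - 167) + (-203 - 8)) - 2773430 = (-24*85 - 211) - 2773430 = (-2040 - 211) - 2773430 = -2251 - 2773430 = -2775681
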